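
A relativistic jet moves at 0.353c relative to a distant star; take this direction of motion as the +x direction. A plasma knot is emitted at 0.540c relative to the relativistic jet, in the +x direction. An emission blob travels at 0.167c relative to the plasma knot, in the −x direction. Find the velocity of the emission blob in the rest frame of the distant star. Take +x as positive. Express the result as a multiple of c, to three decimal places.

Apply u = (u' + v)/(1 + u'v/c²) successively, working outward toward the distant star.
Start: velocity of the relativistic jet relative to the distant star = 0.3530c.
Compose with the plasma knot (u' = 0.540 in the relativistic jet frame): u_1 = (0.540 + 0.353) / (1 + 0.540·0.353) = 0.8930/1.1906 = 0.7500.
Compose with the emission blob (u' = -0.167 in the plasma knot frame): u_2 = (-0.167 + 0.750) / (1 + (-0.167)·0.750) = 0.5830/0.8747 = 0.6665.

+0.667c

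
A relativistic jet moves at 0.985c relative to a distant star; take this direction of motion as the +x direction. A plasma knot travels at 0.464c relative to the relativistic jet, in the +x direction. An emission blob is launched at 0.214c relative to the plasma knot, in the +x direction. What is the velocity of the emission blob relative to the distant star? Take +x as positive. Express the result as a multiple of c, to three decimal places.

0.996c

Apply u = (u' + v)/(1 + u'v/c²) successively, working outward toward the distant star.
Start: velocity of the relativistic jet relative to the distant star = 0.9850c.
Compose with the plasma knot (u' = 0.464 in the relativistic jet frame): u_1 = (0.464 + 0.985) / (1 + 0.464·0.985) = 1.4490/1.4570 = 0.9945.
Compose with the emission blob (u' = 0.214 in the plasma knot frame): u_2 = (0.214 + 0.994) / (1 + 0.214·0.994) = 1.2085/1.2128 = 0.9964.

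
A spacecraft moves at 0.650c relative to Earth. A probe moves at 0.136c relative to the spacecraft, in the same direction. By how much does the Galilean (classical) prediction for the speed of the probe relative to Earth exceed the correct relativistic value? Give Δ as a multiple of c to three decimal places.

Δ = 0.064c

Galilean: u_cl = 0.136 + 0.650 = 0.7860.
Relativistic: u_rel = (0.136 + 0.650) / (1 + 0.136·0.650) = 0.7860/1.0884 = 0.7222.
Δ = 0.7860 − 0.7222 = 0.0638.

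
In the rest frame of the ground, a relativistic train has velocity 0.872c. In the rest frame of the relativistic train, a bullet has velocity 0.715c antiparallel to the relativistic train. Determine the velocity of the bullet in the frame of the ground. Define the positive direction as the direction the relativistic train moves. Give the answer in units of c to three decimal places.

With v = 0.872 and u' = -0.715 (in units of c),
u = (u' + v)/(1 + u'v/c²):
u = (-0.715 + 0.872) / (1 + (-0.715)·0.872) = 0.1570/0.3765 = 0.4170
(Galilean addition would give +0.157c.)

+0.417c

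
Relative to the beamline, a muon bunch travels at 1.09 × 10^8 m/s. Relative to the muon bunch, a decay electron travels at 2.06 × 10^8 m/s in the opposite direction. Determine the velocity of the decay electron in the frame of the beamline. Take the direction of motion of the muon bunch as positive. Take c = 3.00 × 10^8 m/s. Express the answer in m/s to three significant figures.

In units of c (dividing by 3.00 × 10^8 m/s): v = 0.363, u' = -0.687.
u = (u' + v)/(1 + u'v/c²):
u = (-0.687 + 0.363) / (1 + (-0.687)·0.363) = -0.3233/0.7505 = -0.4308
Converting back: u = -0.4308 × 3.00 × 10^8 m/s.

-1.29 × 10^8 m/s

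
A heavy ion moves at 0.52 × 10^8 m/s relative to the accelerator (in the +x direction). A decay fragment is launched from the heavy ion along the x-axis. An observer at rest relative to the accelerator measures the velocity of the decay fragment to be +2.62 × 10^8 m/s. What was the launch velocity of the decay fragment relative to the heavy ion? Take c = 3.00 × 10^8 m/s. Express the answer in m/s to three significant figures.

v = 0.173c, u = 0.873c.
Invert the composition law: u' = (u − v)/(1 − uv/c²).
u' = (0.873 − 0.173) / (1 − (0.873)(0.173)) = 0.7000/0.8486 = 0.8249.
u' = 0.8249 × 3.00 × 10^8 m/s.

+2.47 × 10^8 m/s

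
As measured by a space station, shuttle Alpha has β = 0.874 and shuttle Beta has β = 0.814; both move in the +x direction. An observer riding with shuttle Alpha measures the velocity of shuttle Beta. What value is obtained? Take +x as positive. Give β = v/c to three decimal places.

β_A = 0.874, β_B = 0.814.
Transform to A's frame with the inverse velocity-addition law: u' = (u − v)/(1 − uv/c²), taking u = β_B and v = β_A.
u' = (0.814 − 0.874) / (1 − (0.874)(0.814)) = -0.0600/0.2886 = -0.2079.

β = -0.208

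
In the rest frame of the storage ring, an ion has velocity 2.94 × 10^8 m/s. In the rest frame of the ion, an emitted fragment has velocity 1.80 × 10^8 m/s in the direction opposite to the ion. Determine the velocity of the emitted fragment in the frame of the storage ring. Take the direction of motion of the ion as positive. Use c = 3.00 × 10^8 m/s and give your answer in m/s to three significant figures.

In units of c (dividing by 3.00 × 10^8 m/s): v = 0.980, u' = -0.600.
u = (u' + v)/(1 + u'v/c²):
u = (-0.600 + 0.980) / (1 + (-0.600)·0.980) = 0.3800/0.4120 = 0.9223
(Galilean addition would give +0.380c.)
Converting back: u = 0.9223 × 3.00 × 10^8 m/s.

+2.77 × 10^8 m/s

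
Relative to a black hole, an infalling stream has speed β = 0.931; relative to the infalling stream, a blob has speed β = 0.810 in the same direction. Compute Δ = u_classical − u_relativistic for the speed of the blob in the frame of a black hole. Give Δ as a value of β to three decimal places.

Δ = 0.748

Galilean: u_cl = 0.810 + 0.931 = 1.7410.
Relativistic: u_rel = (0.810 + 0.931) / (1 + 0.810·0.931) = 1.7410/1.7541 = 0.9925.
Δ = 1.7410 − 0.9925 = 0.7485.
(The classical prediction exceeds c; the relativistic result does not.)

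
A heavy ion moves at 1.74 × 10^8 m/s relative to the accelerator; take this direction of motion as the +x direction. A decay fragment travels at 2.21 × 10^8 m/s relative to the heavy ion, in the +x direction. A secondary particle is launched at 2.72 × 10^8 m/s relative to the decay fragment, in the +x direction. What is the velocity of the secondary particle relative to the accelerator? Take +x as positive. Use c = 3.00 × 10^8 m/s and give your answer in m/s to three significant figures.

Apply u = (u' + v)/(1 + u'v/c²) successively, working outward toward the accelerator.
(Dividing each given speed by c = 3.00 × 10^8 m/s to work in units of c.)
Start: velocity of the heavy ion relative to the accelerator = 0.5800c.
Compose with the decay fragment (u' = 0.737 in the heavy ion frame): u_1 = (0.737 + 0.580) / (1 + 0.737·0.580) = 1.3167/1.4273 = 0.9225.
Compose with the secondary particle (u' = 0.907 in the decay fragment frame): u_2 = (0.907 + 0.923) / (1 + 0.907·0.923) = 1.8292/1.8364 = 0.9961.
So u = 0.9961 × 3.00 × 10^8 m/s.

2.99 × 10^8 m/s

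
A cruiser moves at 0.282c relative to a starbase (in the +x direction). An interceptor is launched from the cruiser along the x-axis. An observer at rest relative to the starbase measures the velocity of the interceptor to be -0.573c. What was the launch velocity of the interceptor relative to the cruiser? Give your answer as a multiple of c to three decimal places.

Invert the composition law: u' = (u − v)/(1 − uv/c²).
u' = (-0.573 − 0.282) / (1 − (-0.573)(0.282)) = -0.8550/1.1616 = -0.7361.

-0.736c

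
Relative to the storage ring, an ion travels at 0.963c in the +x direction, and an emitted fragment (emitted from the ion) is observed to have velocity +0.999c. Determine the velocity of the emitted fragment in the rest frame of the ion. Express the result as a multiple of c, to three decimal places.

Invert the composition law: u' = (u − v)/(1 − uv/c²).
u' = (0.999 − 0.963) / (1 − (0.999)(0.963)) = 0.0360/0.0380 = 0.9483.

+0.948c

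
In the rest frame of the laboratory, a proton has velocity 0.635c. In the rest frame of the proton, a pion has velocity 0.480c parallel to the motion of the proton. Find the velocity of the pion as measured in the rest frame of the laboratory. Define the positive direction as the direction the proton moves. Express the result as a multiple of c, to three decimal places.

With v = 0.635 and u' = 0.480 (in units of c),
u = (u' + v)/(1 + u'v/c²):
u = (0.480 + 0.635) / (1 + 0.480·0.635) = 1.1150/1.3048 = 0.8545

0.855c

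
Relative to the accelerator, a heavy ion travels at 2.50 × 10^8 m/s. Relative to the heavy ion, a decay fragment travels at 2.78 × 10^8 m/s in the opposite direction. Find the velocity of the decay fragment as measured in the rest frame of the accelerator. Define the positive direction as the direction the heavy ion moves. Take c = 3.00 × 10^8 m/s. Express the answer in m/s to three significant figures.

In units of c (dividing by 3.00 × 10^8 m/s): v = 0.833, u' = -0.927.
u = (u' + v)/(1 + u'v/c²):
u = (-0.927 + 0.833) / (1 + (-0.927)·0.833) = -0.0933/0.2278 = -0.4098
Converting back: u = -0.4098 × 3.00 × 10^8 m/s.

-1.23 × 10^8 m/s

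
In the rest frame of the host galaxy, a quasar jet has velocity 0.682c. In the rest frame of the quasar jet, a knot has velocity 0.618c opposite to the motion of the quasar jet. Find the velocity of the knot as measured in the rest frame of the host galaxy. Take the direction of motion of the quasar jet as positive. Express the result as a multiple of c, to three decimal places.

With v = 0.682 and u' = -0.618 (in units of c),
u = (u' + v)/(1 + u'v/c²):
u = (-0.618 + 0.682) / (1 + (-0.618)·0.682) = 0.0640/0.5785 = 0.1106

+0.111c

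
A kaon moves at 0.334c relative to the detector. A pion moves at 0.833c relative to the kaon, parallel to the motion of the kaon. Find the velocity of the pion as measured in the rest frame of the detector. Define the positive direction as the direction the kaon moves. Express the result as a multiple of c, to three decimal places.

0.913c

With v = 0.334 and u' = 0.833 (in units of c),
u = (u' + v)/(1 + u'v/c²):
u = (0.833 + 0.334) / (1 + 0.833·0.334) = 1.1670/1.2782 = 0.9130
(Galilean addition would give +1.167c, exceeding c.)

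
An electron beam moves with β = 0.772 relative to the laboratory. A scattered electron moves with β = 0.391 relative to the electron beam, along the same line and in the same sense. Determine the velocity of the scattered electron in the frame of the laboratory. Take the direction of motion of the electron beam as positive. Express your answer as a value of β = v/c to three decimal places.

With v = 0.772 and u' = 0.391 (in units of c),
u = (u' + v)/(1 + u'v/c²):
u = (0.391 + 0.772) / (1 + 0.391·0.772) = 1.1630/1.3019 = 0.8933

β = 0.893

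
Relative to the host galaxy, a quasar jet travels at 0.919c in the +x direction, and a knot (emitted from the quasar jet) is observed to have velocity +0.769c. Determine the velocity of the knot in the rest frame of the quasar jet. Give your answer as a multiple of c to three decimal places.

-0.511c

Invert the composition law: u' = (u − v)/(1 − uv/c²).
u' = (0.769 − 0.919) / (1 − (0.769)(0.919)) = -0.1500/0.2933 = -0.5114.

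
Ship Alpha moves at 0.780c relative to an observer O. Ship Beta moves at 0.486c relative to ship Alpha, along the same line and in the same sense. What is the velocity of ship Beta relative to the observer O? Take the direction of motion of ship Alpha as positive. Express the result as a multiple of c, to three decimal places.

With v = 0.780 and u' = 0.486 (in units of c),
u = (u' + v)/(1 + u'v/c²):
u = (0.486 + 0.780) / (1 + 0.486·0.780) = 1.2660/1.3791 = 0.9180

0.918c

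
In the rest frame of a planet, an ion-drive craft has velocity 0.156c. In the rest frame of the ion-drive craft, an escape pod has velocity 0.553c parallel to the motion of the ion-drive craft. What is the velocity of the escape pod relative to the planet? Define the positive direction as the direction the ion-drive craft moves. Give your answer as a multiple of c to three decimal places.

With v = 0.156 and u' = 0.553 (in units of c),
u = (u' + v)/(1 + u'v/c²):
u = (0.553 + 0.156) / (1 + 0.553·0.156) = 0.7090/1.0863 = 0.6527

0.653c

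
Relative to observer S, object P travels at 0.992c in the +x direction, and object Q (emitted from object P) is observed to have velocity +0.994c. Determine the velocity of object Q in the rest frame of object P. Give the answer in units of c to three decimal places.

+0.143c

Invert the composition law: u' = (u − v)/(1 − uv/c²).
u' = (0.994 − 0.992) / (1 − (0.994)(0.992)) = 0.0020/0.0140 = 0.1433.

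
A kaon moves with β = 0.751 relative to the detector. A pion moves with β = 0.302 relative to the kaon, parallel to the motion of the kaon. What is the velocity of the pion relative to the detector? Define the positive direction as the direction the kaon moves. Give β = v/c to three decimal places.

β = 0.858

With v = 0.751 and u' = 0.302 (in units of c),
u = (u' + v)/(1 + u'v/c²):
u = (0.302 + 0.751) / (1 + 0.302·0.751) = 1.0530/1.2268 = 0.8583
(Galilean addition would give +1.053c, exceeding c.)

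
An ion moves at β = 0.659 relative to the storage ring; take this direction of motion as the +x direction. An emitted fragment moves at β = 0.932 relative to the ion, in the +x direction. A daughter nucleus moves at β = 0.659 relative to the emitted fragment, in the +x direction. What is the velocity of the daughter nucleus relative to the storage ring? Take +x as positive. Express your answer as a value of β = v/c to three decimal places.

β = 0.997

Apply u = (u' + v)/(1 + u'v/c²) successively, working outward toward the storage ring.
Start: velocity of the ion relative to the storage ring = 0.6590c.
Compose with the emitted fragment (u' = 0.932 in the ion frame): u_1 = (0.932 + 0.659) / (1 + 0.932·0.659) = 1.5910/1.6142 = 0.9856.
Compose with the daughter nucleus (u' = 0.659 in the emitted fragment frame): u_2 = (0.659 + 0.986) / (1 + 0.659·0.986) = 1.6446/1.6495 = 0.9970.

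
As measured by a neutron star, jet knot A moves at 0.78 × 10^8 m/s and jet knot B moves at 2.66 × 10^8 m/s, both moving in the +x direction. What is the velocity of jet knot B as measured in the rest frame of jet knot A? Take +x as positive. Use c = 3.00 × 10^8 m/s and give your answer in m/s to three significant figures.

+2.44 × 10^8 m/s

β_A = 0.260, β_B = 0.887 (dividing each by c = 3.00 × 10^8 m/s).
Transform to A's frame with the inverse velocity-addition law: u' = (u − v)/(1 − uv/c²), taking u = β_B and v = β_A.
u' = (0.887 − 0.260) / (1 − (0.260)(0.887)) = 0.6267/0.7695 = 0.8144.
u' = 0.8144 × 3.00 × 10^8 m/s.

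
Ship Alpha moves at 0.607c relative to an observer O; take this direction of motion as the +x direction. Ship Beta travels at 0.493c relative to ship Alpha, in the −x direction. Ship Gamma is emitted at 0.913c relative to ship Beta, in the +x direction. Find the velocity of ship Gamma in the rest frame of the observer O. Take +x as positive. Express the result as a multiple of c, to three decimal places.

Apply u = (u' + v)/(1 + u'v/c²) successively, working outward toward the observer O.
Start: velocity of ship Alpha relative to the observer O = 0.6070c.
Compose with ship Beta (u' = -0.493 in ship Alpha frame): u_1 = (-0.493 + 0.607) / (1 + (-0.493)·0.607) = 0.1140/0.7007 = 0.1627.
Compose with ship Gamma (u' = 0.913 in ship Beta frame): u_2 = (0.913 + 0.163) / (1 + 0.913·0.163) = 1.0757/1.1485 = 0.9366.

+0.937c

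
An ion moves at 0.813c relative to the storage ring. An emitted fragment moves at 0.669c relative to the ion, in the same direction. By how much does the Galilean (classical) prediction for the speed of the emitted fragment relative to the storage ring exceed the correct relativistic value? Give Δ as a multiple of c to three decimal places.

Δ = 0.522c

Galilean: u_cl = 0.669 + 0.813 = 1.4820.
Relativistic: u_rel = (0.669 + 0.813) / (1 + 0.669·0.813) = 1.4820/1.5439 = 0.9599.
Δ = 1.4820 − 0.9599 = 0.5221.
(The classical prediction exceeds c; the relativistic result does not.)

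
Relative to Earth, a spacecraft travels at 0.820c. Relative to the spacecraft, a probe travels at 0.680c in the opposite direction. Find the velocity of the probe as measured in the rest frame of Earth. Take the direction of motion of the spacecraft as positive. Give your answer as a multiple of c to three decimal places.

With v = 0.820 and u' = -0.680 (in units of c),
u = (u' + v)/(1 + u'v/c²):
u = (-0.680 + 0.820) / (1 + (-0.680)·0.820) = 0.1400/0.4424 = 0.3165
(Galilean addition would give +0.140c.)

+0.316c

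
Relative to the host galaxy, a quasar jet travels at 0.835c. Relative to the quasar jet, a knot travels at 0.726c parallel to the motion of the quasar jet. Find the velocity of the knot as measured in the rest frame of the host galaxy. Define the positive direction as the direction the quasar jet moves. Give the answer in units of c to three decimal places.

With v = 0.835 and u' = 0.726 (in units of c),
u = (u' + v)/(1 + u'v/c²):
u = (0.726 + 0.835) / (1 + 0.726·0.835) = 1.5610/1.6062 = 0.9719

0.972c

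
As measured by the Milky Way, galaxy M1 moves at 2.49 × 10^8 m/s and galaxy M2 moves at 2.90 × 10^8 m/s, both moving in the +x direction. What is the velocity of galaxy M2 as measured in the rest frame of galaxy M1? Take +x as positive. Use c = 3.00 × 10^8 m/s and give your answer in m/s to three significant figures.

+2.07 × 10^8 m/s

β_A = 0.830, β_B = 0.967 (dividing each by c = 3.00 × 10^8 m/s).
Transform to A's frame with the inverse velocity-addition law: u' = (u − v)/(1 − uv/c²), taking u = β_B and v = β_A.
u' = (0.967 − 0.830) / (1 − (0.830)(0.967)) = 0.1367/0.1977 = 0.6914.
u' = 0.6914 × 3.00 × 10^8 m/s.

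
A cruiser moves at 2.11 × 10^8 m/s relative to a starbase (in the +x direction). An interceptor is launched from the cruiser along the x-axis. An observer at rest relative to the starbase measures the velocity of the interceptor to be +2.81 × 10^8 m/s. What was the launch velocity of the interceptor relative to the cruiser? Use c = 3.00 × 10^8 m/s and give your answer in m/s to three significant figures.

v = 0.703c, u = 0.937c.
Invert the composition law: u' = (u − v)/(1 − uv/c²).
u' = (0.937 − 0.703) / (1 − (0.937)(0.703)) = 0.2333/0.3412 = 0.6838.
u' = 0.6838 × 3.00 × 10^8 m/s.

+2.05 × 10^8 m/s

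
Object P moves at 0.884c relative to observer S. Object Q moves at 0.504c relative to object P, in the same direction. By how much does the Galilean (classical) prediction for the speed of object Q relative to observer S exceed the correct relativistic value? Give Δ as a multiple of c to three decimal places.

Galilean: u_cl = 0.504 + 0.884 = 1.3880.
Relativistic: u_rel = (0.504 + 0.884) / (1 + 0.504·0.884) = 1.3880/1.4455 = 0.9602.
Δ = 1.3880 − 0.9602 = 0.4278.
(The classical prediction exceeds c; the relativistic result does not.)

Δ = 0.428c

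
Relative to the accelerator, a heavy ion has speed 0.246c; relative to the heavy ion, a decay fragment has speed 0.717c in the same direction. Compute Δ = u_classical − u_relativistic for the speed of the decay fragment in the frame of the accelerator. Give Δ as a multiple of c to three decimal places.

Galilean: u_cl = 0.717 + 0.246 = 0.9630.
Relativistic: u_rel = (0.717 + 0.246) / (1 + 0.717·0.246) = 0.9630/1.1764 = 0.8186.
Δ = 0.9630 − 0.8186 = 0.1444.

Δ = 0.144c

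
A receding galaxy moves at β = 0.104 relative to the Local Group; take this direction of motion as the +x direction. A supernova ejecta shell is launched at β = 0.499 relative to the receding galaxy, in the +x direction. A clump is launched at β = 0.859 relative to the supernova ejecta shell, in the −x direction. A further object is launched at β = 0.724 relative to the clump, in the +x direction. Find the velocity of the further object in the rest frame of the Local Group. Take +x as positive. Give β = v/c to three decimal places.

β = +0.272

Apply u = (u' + v)/(1 + u'v/c²) successively, working outward toward the Local Group.
Start: velocity of the receding galaxy relative to the Local Group = 0.1040c.
Compose with the supernova ejecta shell (u' = 0.499 in the receding galaxy frame): u_1 = (0.499 + 0.104) / (1 + 0.499·0.104) = 0.6030/1.0519 = 0.5733.
Compose with the clump (u' = -0.859 in the supernova ejecta shell frame): u_2 = (-0.859 + 0.573) / (1 + (-0.859)·0.573) = -0.2857/0.5076 = -0.5630.
Compose with the further object (u' = 0.724 in the clump frame): u_3 = (0.724 + (-0.563)) / (1 + 0.724·(-0.563)) = 0.1610/0.5924 = 0.2718.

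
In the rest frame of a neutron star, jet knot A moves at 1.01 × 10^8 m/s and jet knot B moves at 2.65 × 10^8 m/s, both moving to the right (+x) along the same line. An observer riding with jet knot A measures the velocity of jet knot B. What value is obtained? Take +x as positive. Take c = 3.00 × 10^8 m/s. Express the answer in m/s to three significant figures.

β_A = 0.337, β_B = 0.883 (dividing each by c = 3.00 × 10^8 m/s).
Transform to A's frame with the inverse velocity-addition law: u' = (u − v)/(1 − uv/c²), taking u = β_B and v = β_A.
u' = (0.883 − 0.337) / (1 − (0.337)(0.883)) = 0.5467/0.7026 = 0.7781.
u' = 0.7781 × 3.00 × 10^8 m/s.

+2.33 × 10^8 m/s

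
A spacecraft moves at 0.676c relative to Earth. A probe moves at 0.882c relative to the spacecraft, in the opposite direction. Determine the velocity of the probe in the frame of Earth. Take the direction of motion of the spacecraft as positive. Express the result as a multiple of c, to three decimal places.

With v = 0.676 and u' = -0.882 (in units of c),
u = (u' + v)/(1 + u'v/c²):
u = (-0.882 + 0.676) / (1 + (-0.882)·0.676) = -0.2060/0.4038 = -0.5102
(Galilean addition would give -0.206c.)

-0.510c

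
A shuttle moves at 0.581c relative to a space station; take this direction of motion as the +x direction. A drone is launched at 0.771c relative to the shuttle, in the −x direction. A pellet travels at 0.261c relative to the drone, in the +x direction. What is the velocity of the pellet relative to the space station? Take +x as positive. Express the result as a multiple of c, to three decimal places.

-0.091c

Apply u = (u' + v)/(1 + u'v/c²) successively, working outward toward the space station.
Start: velocity of the shuttle relative to the space station = 0.5810c.
Compose with the drone (u' = -0.771 in the shuttle frame): u_1 = (-0.771 + 0.581) / (1 + (-0.771)·0.581) = -0.1900/0.5520 = -0.3442.
Compose with the pellet (u' = 0.261 in the drone frame): u_2 = (0.261 + (-0.344)) / (1 + 0.261·(-0.344)) = -0.0832/0.9102 = -0.0914.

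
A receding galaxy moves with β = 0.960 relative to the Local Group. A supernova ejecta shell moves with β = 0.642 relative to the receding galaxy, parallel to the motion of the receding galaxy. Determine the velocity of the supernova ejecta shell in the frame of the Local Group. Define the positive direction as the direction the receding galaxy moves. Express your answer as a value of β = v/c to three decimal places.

With v = 0.960 and u' = 0.642 (in units of c),
u = (u' + v)/(1 + u'v/c²):
u = (0.642 + 0.960) / (1 + 0.642·0.960) = 1.6020/1.6163 = 0.9911
(Galilean addition would give +1.602c, exceeding c.)

β = 0.991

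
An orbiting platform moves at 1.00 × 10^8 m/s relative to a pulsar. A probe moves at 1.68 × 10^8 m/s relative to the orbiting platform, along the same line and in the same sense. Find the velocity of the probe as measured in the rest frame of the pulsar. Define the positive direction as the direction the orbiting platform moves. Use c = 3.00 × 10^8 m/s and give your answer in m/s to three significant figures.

2.26 × 10^8 m/s

In units of c (dividing by 3.00 × 10^8 m/s): v = 0.333, u' = 0.560.
u = (u' + v)/(1 + u'v/c²):
u = (0.560 + 0.333) / (1 + 0.560·0.333) = 0.8933/1.1867 = 0.7528
(Galilean addition would give +0.893c.)
Converting back: u = 0.7528 × 3.00 × 10^8 m/s.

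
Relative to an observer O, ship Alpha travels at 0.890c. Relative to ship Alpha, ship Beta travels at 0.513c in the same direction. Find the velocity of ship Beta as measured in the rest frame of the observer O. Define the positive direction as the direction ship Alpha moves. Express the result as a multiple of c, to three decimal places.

With v = 0.890 and u' = 0.513 (in units of c),
u = (u' + v)/(1 + u'v/c²):
u = (0.513 + 0.890) / (1 + 0.513·0.890) = 1.4030/1.4566 = 0.9632

0.963c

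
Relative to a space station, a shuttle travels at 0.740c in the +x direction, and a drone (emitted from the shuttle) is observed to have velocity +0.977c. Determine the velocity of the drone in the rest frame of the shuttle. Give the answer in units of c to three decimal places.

Invert the composition law: u' = (u − v)/(1 − uv/c²).
u' = (0.977 − 0.740) / (1 − (0.977)(0.740)) = 0.2370/0.2770 = 0.8555.

+0.856c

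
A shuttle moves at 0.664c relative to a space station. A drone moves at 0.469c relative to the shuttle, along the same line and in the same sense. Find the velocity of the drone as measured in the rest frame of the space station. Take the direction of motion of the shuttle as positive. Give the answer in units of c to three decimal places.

0.864c

With v = 0.664 and u' = 0.469 (in units of c),
u = (u' + v)/(1 + u'v/c²):
u = (0.469 + 0.664) / (1 + 0.469·0.664) = 1.1330/1.3114 = 0.8640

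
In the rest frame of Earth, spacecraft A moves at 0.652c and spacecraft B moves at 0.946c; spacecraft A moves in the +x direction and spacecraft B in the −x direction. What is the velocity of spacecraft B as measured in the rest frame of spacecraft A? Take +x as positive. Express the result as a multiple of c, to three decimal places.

-0.988c

β_A = 0.652, β_B = -0.946.
Transform to A's frame with the inverse velocity-addition law: u' = (u − v)/(1 − uv/c²), taking u = β_B and v = β_A.
u' = (-0.946 − 0.652) / (1 − (0.652)(-0.946)) = -1.5980/1.6168 = -0.9884.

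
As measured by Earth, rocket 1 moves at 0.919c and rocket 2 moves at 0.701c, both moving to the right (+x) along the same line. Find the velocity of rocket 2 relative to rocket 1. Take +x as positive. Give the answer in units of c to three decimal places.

-0.613c

β_A = 0.919, β_B = 0.701.
Transform to A's frame with the inverse velocity-addition law: u' = (u − v)/(1 − uv/c²), taking u = β_B and v = β_A.
u' = (0.701 − 0.919) / (1 − (0.919)(0.701)) = -0.2180/0.3558 = -0.6127.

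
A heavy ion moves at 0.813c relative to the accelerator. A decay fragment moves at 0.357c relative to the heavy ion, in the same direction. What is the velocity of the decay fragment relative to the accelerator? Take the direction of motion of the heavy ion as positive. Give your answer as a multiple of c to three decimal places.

0.907c

With v = 0.813 and u' = 0.357 (in units of c),
u = (u' + v)/(1 + u'v/c²):
u = (0.357 + 0.813) / (1 + 0.357·0.813) = 1.1700/1.2902 = 0.9068
(Galilean addition would give +1.170c, exceeding c.)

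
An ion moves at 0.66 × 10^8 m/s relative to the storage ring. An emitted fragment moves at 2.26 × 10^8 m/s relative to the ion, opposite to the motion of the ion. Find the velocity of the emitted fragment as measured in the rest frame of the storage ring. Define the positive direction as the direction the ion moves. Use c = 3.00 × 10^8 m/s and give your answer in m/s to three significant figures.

In units of c (dividing by 3.00 × 10^8 m/s): v = 0.220, u' = -0.753.
u = (u' + v)/(1 + u'v/c²):
u = (-0.753 + 0.220) / (1 + (-0.753)·0.220) = -0.5333/0.8343 = -0.6393
Converting back: u = -0.6393 × 3.00 × 10^8 m/s.

-1.92 × 10^8 m/s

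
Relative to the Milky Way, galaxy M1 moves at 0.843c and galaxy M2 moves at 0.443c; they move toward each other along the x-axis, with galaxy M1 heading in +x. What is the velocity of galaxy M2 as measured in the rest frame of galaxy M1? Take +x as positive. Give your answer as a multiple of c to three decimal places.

β_A = 0.843, β_B = -0.443.
Transform to A's frame with the inverse velocity-addition law: u' = (u − v)/(1 − uv/c²), taking u = β_B and v = β_A.
u' = (-0.443 − 0.843) / (1 − (0.843)(-0.443)) = -1.2860/1.3734 = -0.9363.

-0.936c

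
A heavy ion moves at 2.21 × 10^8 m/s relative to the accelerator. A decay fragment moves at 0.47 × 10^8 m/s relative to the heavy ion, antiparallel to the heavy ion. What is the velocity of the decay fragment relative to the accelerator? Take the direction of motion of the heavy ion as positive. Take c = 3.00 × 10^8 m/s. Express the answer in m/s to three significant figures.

+1.97 × 10^8 m/s

In units of c (dividing by 3.00 × 10^8 m/s): v = 0.737, u' = -0.157.
u = (u' + v)/(1 + u'v/c²):
u = (-0.157 + 0.737) / (1 + (-0.157)·0.737) = 0.5800/0.8846 = 0.6557
(Galilean addition would give +0.580c.)
Converting back: u = 0.6557 × 3.00 × 10^8 m/s.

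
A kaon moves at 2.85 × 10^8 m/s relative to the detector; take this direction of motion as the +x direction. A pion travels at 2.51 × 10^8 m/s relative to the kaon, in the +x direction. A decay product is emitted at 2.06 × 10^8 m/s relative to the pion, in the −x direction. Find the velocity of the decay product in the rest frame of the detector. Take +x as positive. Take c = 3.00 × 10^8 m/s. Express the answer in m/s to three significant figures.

+2.93 × 10^8 m/s

Apply u = (u' + v)/(1 + u'v/c²) successively, working outward toward the detector.
(Dividing each given speed by c = 3.00 × 10^8 m/s to work in units of c.)
Start: velocity of the kaon relative to the detector = 0.9500c.
Compose with the pion (u' = 0.837 in the kaon frame): u_1 = (0.837 + 0.950) / (1 + 0.837·0.950) = 1.7867/1.7948 = 0.9954.
Compose with the decay product (u' = -0.687 in the pion frame): u_2 = (-0.687 + 0.995) / (1 + (-0.687)·0.995) = 0.3088/0.3165 = 0.9757.
So u = 0.9757 × 3.00 × 10^8 m/s.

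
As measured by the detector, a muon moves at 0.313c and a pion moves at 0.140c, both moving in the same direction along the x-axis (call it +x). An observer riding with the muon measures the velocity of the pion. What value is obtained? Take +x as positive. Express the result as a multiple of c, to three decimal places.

β_A = 0.313, β_B = 0.140.
Transform to A's frame with the inverse velocity-addition law: u' = (u − v)/(1 − uv/c²), taking u = β_B and v = β_A.
u' = (0.140 − 0.313) / (1 − (0.313)(0.140)) = -0.1730/0.9562 = -0.1809.

-0.181c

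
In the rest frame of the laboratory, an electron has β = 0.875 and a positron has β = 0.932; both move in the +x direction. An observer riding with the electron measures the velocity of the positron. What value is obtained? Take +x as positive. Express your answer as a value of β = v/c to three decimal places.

β = +0.309

β_A = 0.875, β_B = 0.932.
Transform to A's frame with the inverse velocity-addition law: u' = (u − v)/(1 − uv/c²), taking u = β_B and v = β_A.
u' = (0.932 − 0.875) / (1 − (0.875)(0.932)) = 0.0570/0.1845 = 0.3089.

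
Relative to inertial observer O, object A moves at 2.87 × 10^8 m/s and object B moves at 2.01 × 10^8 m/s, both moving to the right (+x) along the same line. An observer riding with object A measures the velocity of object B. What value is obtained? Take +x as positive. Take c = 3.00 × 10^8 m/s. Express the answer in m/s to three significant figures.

β_A = 0.957, β_B = 0.670 (dividing each by c = 3.00 × 10^8 m/s).
Transform to A's frame with the inverse velocity-addition law: u' = (u − v)/(1 − uv/c²), taking u = β_B and v = β_A.
u' = (0.670 − 0.957) / (1 − (0.957)(0.670)) = -0.2867/0.3590 = -0.7984.
u' = -0.7984 × 3.00 × 10^8 m/s.

-2.40 × 10^8 m/s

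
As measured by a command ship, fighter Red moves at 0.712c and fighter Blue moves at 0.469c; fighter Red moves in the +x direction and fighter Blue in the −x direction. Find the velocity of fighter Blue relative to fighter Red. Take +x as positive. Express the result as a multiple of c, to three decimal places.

-0.885c

β_A = 0.712, β_B = -0.469.
Transform to A's frame with the inverse velocity-addition law: u' = (u − v)/(1 − uv/c²), taking u = β_B and v = β_A.
u' = (-0.469 − 0.712) / (1 − (0.712)(-0.469)) = -1.1810/1.3339 = -0.8854.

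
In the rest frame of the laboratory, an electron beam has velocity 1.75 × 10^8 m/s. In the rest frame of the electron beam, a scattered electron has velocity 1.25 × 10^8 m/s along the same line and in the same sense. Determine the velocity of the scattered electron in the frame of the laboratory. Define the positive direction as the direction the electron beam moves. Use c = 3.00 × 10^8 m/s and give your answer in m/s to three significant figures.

2.41 × 10^8 m/s

In units of c (dividing by 3.00 × 10^8 m/s): v = 0.583, u' = 0.417.
u = (u' + v)/(1 + u'v/c²):
u = (0.417 + 0.583) / (1 + 0.417·0.583) = 1.0000/1.2431 = 0.8045
Converting back: u = 0.8045 × 3.00 × 10^8 m/s.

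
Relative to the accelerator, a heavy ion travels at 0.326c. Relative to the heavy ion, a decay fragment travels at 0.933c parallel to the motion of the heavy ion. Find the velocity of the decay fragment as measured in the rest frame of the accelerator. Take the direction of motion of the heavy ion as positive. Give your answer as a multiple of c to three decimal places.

With v = 0.326 and u' = 0.933 (in units of c),
u = (u' + v)/(1 + u'v/c²):
u = (0.933 + 0.326) / (1 + 0.933·0.326) = 1.2590/1.3042 = 0.9654
(Galilean addition would give +1.259c, exceeding c.)

0.965c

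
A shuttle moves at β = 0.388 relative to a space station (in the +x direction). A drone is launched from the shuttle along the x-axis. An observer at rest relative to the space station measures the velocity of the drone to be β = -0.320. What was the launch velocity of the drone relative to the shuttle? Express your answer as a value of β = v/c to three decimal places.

β = -0.630

Invert the composition law: u' = (u − v)/(1 − uv/c²).
u' = (-0.320 − 0.388) / (1 − (-0.320)(0.388)) = -0.7080/1.1242 = -0.6298.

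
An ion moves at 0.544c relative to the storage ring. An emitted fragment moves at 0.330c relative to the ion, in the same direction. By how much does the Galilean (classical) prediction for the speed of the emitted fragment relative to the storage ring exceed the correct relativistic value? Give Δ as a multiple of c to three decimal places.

Galilean: u_cl = 0.330 + 0.544 = 0.8740.
Relativistic: u_rel = (0.330 + 0.544) / (1 + 0.330·0.544) = 0.8740/1.1795 = 0.7410.
Δ = 0.8740 − 0.7410 = 0.1330.

Δ = 0.133c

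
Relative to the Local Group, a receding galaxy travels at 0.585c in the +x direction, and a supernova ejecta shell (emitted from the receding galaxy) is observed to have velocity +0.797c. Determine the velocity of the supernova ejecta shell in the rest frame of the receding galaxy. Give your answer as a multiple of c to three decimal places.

Invert the composition law: u' = (u − v)/(1 − uv/c²).
u' = (0.797 − 0.585) / (1 − (0.797)(0.585)) = 0.2120/0.5338 = 0.3972.

+0.397c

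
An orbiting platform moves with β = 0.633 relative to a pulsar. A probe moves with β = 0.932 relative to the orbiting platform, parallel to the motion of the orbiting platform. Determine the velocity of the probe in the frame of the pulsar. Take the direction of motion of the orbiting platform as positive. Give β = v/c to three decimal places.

With v = 0.633 and u' = 0.932 (in units of c),
u = (u' + v)/(1 + u'v/c²):
u = (0.932 + 0.633) / (1 + 0.932·0.633) = 1.5650/1.5900 = 0.9843
(Galilean addition would give +1.565c, exceeding c.)

β = 0.984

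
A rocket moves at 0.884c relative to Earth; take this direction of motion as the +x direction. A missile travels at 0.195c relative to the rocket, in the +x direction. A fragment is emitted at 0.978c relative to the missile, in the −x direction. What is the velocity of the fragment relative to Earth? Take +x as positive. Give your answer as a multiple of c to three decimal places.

-0.577c

Apply u = (u' + v)/(1 + u'v/c²) successively, working outward toward Earth.
Start: velocity of the rocket relative to Earth = 0.8840c.
Compose with the missile (u' = 0.195 in the rocket frame): u_1 = (0.195 + 0.884) / (1 + 0.195·0.884) = 1.0790/1.1724 = 0.9204.
Compose with the fragment (u' = -0.978 in the missile frame): u_2 = (-0.978 + 0.920) / (1 + (-0.978)·0.920) = -0.0576/0.0999 = -0.5771.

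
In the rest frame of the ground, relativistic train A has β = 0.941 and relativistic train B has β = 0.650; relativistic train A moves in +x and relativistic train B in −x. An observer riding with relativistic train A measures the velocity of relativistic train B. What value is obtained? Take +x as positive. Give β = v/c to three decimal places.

β_A = 0.941, β_B = -0.650.
Transform to A's frame with the inverse velocity-addition law: u' = (u − v)/(1 − uv/c²), taking u = β_B and v = β_A.
u' = (-0.650 − 0.941) / (1 − (0.941)(-0.650)) = -1.5910/1.6117 = -0.9872.

β = -0.987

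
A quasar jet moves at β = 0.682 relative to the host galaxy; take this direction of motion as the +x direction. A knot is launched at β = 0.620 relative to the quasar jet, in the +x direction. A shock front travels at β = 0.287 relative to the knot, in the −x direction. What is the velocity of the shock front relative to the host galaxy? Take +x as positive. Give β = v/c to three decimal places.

Apply u = (u' + v)/(1 + u'v/c²) successively, working outward toward the host galaxy.
Start: velocity of the quasar jet relative to the host galaxy = 0.6820c.
Compose with the knot (u' = 0.620 in the quasar jet frame): u_1 = (0.620 + 0.682) / (1 + 0.620·0.682) = 1.3020/1.4228 = 0.9151.
Compose with the shock front (u' = -0.287 in the knot frame): u_2 = (-0.287 + 0.915) / (1 + (-0.287)·0.915) = 0.6281/0.7374 = 0.8518.

β = +0.852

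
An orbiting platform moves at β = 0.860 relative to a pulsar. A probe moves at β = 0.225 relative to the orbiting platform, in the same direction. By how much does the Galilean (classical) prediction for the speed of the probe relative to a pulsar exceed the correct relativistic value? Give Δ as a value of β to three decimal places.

Δ = 0.176

Galilean: u_cl = 0.225 + 0.860 = 1.0850.
Relativistic: u_rel = (0.225 + 0.860) / (1 + 0.225·0.860) = 1.0850/1.1935 = 0.9091.
Δ = 1.0850 − 0.9091 = 0.1759.
(The classical prediction exceeds c; the relativistic result does not.)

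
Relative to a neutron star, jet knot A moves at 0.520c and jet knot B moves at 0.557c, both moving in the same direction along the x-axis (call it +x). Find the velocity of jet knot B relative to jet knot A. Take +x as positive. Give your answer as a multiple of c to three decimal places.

β_A = 0.520, β_B = 0.557.
Transform to A's frame with the inverse velocity-addition law: u' = (u − v)/(1 − uv/c²), taking u = β_B and v = β_A.
u' = (0.557 − 0.520) / (1 − (0.520)(0.557)) = 0.0370/0.7104 = 0.0521.

+0.052c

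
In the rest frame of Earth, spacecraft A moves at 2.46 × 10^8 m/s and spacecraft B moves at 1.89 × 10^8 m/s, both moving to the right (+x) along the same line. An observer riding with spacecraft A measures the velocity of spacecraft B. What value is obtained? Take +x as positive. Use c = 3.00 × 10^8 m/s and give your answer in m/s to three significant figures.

β_A = 0.820, β_B = 0.630 (dividing each by c = 3.00 × 10^8 m/s).
Transform to A's frame with the inverse velocity-addition law: u' = (u − v)/(1 − uv/c²), taking u = β_B and v = β_A.
u' = (0.630 − 0.820) / (1 − (0.820)(0.630)) = -0.1900/0.4834 = -0.3930.
u' = -0.3930 × 3.00 × 10^8 m/s.

-1.18 × 10^8 m/s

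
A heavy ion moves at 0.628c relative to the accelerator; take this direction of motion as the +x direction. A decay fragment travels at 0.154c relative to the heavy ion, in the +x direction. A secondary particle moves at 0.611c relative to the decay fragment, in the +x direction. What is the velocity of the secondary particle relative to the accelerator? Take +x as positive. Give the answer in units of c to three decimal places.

Apply u = (u' + v)/(1 + u'v/c²) successively, working outward toward the accelerator.
Start: velocity of the heavy ion relative to the accelerator = 0.6280c.
Compose with the decay fragment (u' = 0.154 in the heavy ion frame): u_1 = (0.154 + 0.628) / (1 + 0.154·0.628) = 0.7820/1.0967 = 0.7130.
Compose with the secondary particle (u' = 0.611 in the decay fragment frame): u_2 = (0.611 + 0.713) / (1 + 0.611·0.713) = 1.3240/1.4357 = 0.9222.

0.922c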